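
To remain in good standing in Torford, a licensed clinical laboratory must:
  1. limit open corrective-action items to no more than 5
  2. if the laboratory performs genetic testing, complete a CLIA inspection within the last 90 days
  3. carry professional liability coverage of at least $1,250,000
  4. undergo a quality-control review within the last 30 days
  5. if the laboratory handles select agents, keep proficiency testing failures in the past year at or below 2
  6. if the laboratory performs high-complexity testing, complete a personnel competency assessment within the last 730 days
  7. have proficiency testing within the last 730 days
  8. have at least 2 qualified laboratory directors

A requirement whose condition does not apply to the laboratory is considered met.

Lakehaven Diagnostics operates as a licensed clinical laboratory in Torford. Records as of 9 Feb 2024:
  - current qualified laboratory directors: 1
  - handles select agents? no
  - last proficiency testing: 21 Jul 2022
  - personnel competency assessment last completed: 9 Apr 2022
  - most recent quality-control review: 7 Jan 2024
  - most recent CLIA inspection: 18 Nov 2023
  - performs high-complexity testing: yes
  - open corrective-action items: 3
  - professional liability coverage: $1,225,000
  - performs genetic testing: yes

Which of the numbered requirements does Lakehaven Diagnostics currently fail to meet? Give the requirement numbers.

1. open corrective-action items 3 ≤ 5 → met
2. condition 'performs genetic testing' holds; CLIA inspection 83 days ago vs limit 90 → met
3. professional liability coverage $1,225,000 < $1,250,000 → not met
4. quality-control review 33 days ago vs limit 30 → not met
5. condition 'handles select agents' does not hold → requirement n/a → met
6. condition 'performs high-complexity testing' holds; personnel competency assessment 671 days ago vs limit 730 → met
7. proficiency testing 568 days ago vs limit 730 → met
8. qualified laboratory directors 1 < 2 → not met
Not met: 3, 4, 8

3, 4, 8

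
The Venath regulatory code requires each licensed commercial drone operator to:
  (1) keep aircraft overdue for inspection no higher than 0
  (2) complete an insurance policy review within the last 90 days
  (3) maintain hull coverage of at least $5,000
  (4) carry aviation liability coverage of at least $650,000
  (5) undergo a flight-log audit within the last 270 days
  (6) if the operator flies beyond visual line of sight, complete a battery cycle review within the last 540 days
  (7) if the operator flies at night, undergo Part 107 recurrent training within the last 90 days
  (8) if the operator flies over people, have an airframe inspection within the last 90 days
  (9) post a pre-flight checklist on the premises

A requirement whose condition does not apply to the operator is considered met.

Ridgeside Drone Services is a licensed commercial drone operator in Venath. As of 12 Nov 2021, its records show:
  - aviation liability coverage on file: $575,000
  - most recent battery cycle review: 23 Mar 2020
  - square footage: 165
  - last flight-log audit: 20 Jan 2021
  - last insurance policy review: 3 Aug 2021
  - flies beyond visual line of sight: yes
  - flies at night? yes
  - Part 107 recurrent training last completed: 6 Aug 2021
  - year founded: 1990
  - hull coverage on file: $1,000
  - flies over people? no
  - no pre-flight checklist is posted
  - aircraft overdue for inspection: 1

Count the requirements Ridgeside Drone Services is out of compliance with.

1. aircraft overdue for inspection 1 > 0 → not met
2. insurance policy review 101 days ago vs limit 90 → not met
3. hull coverage $1,000 < $5,000 → not met
4. aviation liability coverage $575,000 < $650,000 → not met
5. flight-log audit 296 days ago vs limit 270 → not met
6. condition 'flies beyond visual line of sight' holds; battery cycle review 599 days ago vs limit 540 → not met
7. condition 'flies at night' holds; Part 107 recurrent training 98 days ago vs limit 90 → not met
8. condition 'flies over people' does not hold → requirement n/a → met
9. pre-flight checklist absent → not met
Not met: 8 of 9

8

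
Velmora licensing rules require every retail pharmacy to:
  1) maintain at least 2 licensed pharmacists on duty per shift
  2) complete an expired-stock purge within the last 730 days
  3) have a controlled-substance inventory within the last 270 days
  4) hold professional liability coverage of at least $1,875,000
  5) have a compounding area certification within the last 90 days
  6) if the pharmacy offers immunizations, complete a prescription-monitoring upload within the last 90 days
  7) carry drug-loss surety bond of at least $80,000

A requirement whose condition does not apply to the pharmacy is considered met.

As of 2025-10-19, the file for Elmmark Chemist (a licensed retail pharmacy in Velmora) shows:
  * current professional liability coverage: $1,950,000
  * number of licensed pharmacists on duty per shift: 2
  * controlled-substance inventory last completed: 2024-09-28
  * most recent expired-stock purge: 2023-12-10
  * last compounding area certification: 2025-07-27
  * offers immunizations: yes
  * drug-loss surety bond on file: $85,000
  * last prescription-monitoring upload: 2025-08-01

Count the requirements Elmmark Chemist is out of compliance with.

1

1. licensed pharmacists on duty per shift 2 ≥ 2 → met
2. expired-stock purge 679 days ago vs limit 730 → met
3. controlled-substance inventory 386 days ago vs limit 270 → not met
4. professional liability coverage $1,950,000 ≥ $1,875,000 → met
5. compounding area certification 84 days ago vs limit 90 → met
6. condition 'offers immunizations' holds; prescription-monitoring upload 79 days ago vs limit 90 → met
7. drug-loss surety bond $85,000 ≥ $80,000 → met
Not met: 1 of 7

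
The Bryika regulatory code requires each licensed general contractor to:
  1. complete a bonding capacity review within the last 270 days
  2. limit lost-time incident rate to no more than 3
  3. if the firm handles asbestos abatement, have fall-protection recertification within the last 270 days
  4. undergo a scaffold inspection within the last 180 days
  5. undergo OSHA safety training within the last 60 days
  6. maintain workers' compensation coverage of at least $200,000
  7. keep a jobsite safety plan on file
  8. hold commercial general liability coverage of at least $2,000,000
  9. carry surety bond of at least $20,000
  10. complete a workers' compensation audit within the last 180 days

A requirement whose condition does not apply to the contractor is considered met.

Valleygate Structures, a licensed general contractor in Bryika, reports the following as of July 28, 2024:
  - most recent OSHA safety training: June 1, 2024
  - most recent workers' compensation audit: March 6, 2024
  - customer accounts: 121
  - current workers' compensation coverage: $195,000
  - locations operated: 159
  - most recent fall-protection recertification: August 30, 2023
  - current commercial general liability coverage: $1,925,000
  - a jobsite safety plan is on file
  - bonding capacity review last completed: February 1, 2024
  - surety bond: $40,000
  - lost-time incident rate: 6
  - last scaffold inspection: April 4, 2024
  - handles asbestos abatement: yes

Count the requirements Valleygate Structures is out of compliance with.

4

1. bonding capacity review 178 days ago vs limit 270 → met
2. lost-time incident rate 6 > 3 → not met
3. condition 'handles asbestos abatement' holds; fall-protection recertification 333 days ago vs limit 270 → not met
4. scaffold inspection 115 days ago vs limit 180 → met
5. OSHA safety training 57 days ago vs limit 60 → met
6. workers' compensation coverage $195,000 < $200,000 → not met
7. jobsite safety plan present → met
8. commercial general liability coverage $1,925,000 < $2,000,000 → not met
9. surety bond $40,000 ≥ $20,000 → met
10. workers' compensation audit 144 days ago vs limit 180 → met
Not met: 4 of 10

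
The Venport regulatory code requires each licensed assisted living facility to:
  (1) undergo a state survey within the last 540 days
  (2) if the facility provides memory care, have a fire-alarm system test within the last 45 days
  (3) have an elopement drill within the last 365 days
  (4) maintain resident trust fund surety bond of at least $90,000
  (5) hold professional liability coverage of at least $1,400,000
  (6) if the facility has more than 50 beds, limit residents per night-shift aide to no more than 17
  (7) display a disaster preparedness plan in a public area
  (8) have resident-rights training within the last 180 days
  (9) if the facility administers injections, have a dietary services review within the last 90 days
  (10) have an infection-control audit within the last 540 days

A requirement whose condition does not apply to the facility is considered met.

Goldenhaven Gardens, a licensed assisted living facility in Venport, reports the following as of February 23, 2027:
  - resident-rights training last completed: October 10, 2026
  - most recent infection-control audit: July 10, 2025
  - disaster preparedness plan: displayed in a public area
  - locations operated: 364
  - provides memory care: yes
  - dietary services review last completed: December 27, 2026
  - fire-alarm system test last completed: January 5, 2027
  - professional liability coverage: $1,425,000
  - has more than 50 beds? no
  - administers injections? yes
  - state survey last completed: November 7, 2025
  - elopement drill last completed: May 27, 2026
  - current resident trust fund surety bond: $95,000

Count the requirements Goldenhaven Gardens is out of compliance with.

2

1. state survey 473 days ago vs limit 540 → met
2. condition 'provides memory care' holds; fire-alarm system test 49 days ago vs limit 45 → not met
3. elopement drill 272 days ago vs limit 365 → met
4. resident trust fund surety bond $95,000 ≥ $90,000 → met
5. professional liability coverage $1,425,000 ≥ $1,400,000 → met
6. condition 'has more than 50 beds' does not hold → requirement n/a → met
7. disaster preparedness plan present → met
8. resident-rights training 136 days ago vs limit 180 → met
9. condition 'administers injections' holds; dietary services review 58 days ago vs limit 90 → met
10. infection-control audit 593 days ago vs limit 540 → not met
Not met: 2 of 10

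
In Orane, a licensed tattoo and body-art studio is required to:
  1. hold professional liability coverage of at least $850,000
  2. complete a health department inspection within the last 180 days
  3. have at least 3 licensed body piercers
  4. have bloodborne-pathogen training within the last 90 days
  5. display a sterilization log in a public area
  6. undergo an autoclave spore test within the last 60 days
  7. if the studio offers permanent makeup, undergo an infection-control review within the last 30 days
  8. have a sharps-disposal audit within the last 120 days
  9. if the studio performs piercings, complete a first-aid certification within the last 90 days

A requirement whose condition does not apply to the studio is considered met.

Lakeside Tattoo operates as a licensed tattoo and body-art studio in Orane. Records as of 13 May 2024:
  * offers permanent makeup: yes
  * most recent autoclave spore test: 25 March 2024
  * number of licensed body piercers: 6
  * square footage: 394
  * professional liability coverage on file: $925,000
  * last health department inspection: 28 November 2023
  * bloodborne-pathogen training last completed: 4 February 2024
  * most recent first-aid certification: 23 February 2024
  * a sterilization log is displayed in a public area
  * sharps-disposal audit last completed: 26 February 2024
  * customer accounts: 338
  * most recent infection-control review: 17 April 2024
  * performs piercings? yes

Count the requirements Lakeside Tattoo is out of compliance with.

1. professional liability coverage $925,000 ≥ $850,000 → met
2. health department inspection 167 days ago vs limit 180 → met
3. licensed body piercers 6 ≥ 3 → met
4. bloodborne-pathogen training 99 days ago vs limit 90 → not met
5. sterilization log present → met
6. autoclave spore test 49 days ago vs limit 60 → met
7. condition 'offers permanent makeup' holds; infection-control review 26 days ago vs limit 30 → met
8. sharps-disposal audit 77 days ago vs limit 120 → met
9. condition 'performs piercings' holds; first-aid certification 80 days ago vs limit 90 → met
Not met: 1 of 9

1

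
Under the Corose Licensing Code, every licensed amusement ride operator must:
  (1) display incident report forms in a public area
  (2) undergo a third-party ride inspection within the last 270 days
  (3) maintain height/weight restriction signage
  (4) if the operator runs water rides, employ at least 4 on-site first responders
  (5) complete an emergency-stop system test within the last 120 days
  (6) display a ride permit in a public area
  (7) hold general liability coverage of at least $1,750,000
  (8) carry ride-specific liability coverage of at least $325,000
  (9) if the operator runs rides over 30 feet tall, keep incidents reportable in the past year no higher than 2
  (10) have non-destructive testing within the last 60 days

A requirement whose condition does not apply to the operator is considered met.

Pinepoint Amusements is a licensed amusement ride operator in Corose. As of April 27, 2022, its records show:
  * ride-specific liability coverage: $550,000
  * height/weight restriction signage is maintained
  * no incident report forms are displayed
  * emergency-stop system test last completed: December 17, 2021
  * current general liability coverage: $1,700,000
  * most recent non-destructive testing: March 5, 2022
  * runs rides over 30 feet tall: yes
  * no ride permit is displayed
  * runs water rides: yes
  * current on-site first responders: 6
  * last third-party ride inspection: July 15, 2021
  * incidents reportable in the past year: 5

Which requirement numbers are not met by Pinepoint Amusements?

1, 2, 5, 6, 7, 9

1. incident report forms absent → not met
2. third-party ride inspection 286 days ago vs limit 270 → not met
3. height/weight restriction signage present → met
4. condition 'runs water rides' holds; on-site first responders 6 ≥ 4 → met
5. emergency-stop system test 131 days ago vs limit 120 → not met
6. ride permit absent → not met
7. general liability coverage $1,700,000 < $1,750,000 → not met
8. ride-specific liability coverage $550,000 ≥ $325,000 → met
9. condition 'runs rides over 30 feet tall' holds; incidents reportable in the past year 5 > 2 → not met
10. non-destructive testing 53 days ago vs limit 60 → met
Not met: 1, 2, 5, 6, 7, 9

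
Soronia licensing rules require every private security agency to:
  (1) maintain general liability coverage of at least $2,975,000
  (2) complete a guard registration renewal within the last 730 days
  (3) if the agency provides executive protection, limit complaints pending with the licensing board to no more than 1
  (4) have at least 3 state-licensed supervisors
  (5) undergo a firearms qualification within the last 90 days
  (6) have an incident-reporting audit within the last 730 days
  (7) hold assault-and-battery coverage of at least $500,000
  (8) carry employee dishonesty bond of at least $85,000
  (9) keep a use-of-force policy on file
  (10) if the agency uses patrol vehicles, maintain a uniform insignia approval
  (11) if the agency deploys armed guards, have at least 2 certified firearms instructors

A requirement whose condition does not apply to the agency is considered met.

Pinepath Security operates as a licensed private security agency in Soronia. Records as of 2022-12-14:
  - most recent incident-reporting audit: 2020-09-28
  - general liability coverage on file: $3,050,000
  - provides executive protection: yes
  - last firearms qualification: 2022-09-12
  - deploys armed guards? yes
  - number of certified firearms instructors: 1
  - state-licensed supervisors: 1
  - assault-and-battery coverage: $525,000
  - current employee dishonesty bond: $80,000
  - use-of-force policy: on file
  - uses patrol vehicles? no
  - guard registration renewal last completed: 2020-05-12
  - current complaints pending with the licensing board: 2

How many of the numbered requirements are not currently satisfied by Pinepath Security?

7

1. general liability coverage $3,050,000 ≥ $2,975,000 → met
2. guard registration renewal 946 days ago vs limit 730 → not met
3. condition 'provides executive protection' holds; complaints pending with the licensing board 2 > 1 → not met
4. state-licensed supervisors 1 < 3 → not met
5. firearms qualification 93 days ago vs limit 90 → not met
6. incident-reporting audit 807 days ago vs limit 730 → not met
7. assault-and-battery coverage $525,000 ≥ $500,000 → met
8. employee dishonesty bond $80,000 < $85,000 → not met
9. use-of-force policy present → met
10. condition 'uses patrol vehicles' does not hold → requirement n/a → met
11. condition 'deploys armed guards' holds; certified firearms instructors 1 < 2 → not met
Not met: 7 of 11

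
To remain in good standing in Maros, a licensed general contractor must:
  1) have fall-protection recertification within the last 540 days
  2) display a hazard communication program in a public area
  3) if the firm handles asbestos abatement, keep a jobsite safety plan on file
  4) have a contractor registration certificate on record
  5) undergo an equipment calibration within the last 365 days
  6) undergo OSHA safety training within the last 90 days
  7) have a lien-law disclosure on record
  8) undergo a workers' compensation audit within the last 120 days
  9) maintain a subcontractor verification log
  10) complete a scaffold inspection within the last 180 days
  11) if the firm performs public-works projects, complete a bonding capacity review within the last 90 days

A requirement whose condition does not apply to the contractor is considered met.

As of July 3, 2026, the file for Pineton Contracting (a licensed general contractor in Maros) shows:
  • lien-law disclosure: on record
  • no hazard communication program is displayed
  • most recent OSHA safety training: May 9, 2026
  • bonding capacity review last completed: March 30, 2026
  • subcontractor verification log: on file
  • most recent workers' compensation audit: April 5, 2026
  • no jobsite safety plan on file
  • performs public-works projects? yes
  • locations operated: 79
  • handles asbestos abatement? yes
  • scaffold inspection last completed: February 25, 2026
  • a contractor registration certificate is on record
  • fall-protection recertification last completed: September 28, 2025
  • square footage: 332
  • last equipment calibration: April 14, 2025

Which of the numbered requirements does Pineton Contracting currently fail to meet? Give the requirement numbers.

2, 3, 5, 11

1. fall-protection recertification 278 days ago vs limit 540 → met
2. hazard communication program absent → not met
3. condition 'handles asbestos abatement' holds; jobsite safety plan absent → not met
4. contractor registration certificate present → met
5. equipment calibration 445 days ago vs limit 365 → not met
6. OSHA safety training 55 days ago vs limit 90 → met
7. lien-law disclosure present → met
8. workers' compensation audit 89 days ago vs limit 120 → met
9. subcontractor verification log present → met
10. scaffold inspection 128 days ago vs limit 180 → met
11. condition 'performs public-works projects' holds; bonding capacity review 95 days ago vs limit 90 → not met
Not met: 2, 3, 5, 11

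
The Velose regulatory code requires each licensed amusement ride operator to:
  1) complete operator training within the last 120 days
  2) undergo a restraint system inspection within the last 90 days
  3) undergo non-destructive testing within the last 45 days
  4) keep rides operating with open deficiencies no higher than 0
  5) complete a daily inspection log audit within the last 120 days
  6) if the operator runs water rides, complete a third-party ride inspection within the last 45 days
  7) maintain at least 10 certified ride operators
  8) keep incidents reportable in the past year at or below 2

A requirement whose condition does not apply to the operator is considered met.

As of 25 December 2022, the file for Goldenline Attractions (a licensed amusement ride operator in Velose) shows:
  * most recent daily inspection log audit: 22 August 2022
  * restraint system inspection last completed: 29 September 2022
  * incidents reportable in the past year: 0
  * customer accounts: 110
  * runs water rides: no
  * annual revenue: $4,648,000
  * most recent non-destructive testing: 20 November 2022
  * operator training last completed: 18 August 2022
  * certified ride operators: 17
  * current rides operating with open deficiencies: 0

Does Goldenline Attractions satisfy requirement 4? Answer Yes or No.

Yes

4. rides operating with open deficiencies 0 ≤ 0 → met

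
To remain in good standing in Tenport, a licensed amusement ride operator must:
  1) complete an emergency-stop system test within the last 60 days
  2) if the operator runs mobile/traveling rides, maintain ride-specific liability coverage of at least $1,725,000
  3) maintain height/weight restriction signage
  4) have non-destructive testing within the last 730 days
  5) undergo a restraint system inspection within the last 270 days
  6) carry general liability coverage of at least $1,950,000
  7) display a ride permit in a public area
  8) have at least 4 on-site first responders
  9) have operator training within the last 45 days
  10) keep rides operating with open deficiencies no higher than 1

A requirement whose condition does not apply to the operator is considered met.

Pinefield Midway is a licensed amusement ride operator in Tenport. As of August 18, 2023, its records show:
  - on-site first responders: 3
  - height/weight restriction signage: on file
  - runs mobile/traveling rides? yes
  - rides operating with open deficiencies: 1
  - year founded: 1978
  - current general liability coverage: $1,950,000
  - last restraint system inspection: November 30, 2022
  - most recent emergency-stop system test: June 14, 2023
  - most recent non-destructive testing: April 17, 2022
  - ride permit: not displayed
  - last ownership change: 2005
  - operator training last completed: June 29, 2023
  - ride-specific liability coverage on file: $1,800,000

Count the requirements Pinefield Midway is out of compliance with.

1. emergency-stop system test 65 days ago vs limit 60 → not met
2. condition 'runs mobile/traveling rides' holds; ride-specific liability coverage $1,800,000 ≥ $1,725,000 → met
3. height/weight restriction signage present → met
4. non-destructive testing 488 days ago vs limit 730 → met
5. restraint system inspection 261 days ago vs limit 270 → met
6. general liability coverage $1,950,000 ≥ $1,950,000 → met
7. ride permit absent → not met
8. on-site first responders 3 < 4 → not met
9. operator training 50 days ago vs limit 45 → not met
10. rides operating with open deficiencies 1 ≤ 1 → met
Not met: 4 of 10

4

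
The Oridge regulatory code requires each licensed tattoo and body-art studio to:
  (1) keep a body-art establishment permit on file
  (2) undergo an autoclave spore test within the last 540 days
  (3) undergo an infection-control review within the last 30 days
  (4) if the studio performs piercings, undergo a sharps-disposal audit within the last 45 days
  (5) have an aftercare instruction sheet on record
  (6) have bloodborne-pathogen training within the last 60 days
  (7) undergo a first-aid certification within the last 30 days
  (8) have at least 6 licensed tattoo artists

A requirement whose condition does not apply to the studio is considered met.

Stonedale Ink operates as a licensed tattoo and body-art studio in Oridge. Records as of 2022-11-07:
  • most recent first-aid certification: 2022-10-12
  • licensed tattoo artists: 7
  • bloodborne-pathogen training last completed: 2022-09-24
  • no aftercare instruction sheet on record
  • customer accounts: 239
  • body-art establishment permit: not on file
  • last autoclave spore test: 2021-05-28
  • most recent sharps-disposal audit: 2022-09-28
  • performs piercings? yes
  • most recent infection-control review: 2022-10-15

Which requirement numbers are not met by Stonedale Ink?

1. body-art establishment permit absent → not met
2. autoclave spore test 528 days ago vs limit 540 → met
3. infection-control review 23 days ago vs limit 30 → met
4. condition 'performs piercings' holds; sharps-disposal audit 40 days ago vs limit 45 → met
5. aftercare instruction sheet absent → not met
6. bloodborne-pathogen training 44 days ago vs limit 60 → met
7. first-aid certification 26 days ago vs limit 30 → met
8. licensed tattoo artists 7 ≥ 6 → met
Not met: 1, 5

1, 5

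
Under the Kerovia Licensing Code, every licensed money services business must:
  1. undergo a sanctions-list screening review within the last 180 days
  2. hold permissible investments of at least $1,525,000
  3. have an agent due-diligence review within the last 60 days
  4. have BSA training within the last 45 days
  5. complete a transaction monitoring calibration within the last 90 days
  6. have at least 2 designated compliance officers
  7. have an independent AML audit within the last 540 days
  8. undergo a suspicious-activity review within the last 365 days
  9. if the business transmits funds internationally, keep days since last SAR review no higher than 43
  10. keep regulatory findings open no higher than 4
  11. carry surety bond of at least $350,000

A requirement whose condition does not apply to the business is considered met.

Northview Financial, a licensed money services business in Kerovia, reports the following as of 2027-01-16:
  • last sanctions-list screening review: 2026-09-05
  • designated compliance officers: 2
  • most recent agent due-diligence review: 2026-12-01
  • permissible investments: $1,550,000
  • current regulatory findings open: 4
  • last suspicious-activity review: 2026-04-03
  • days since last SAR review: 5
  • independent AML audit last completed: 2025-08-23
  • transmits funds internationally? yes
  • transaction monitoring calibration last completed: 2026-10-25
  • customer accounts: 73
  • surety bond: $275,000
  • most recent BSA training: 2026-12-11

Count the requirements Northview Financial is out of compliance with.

1. sanctions-list screening review 133 days ago vs limit 180 → met
2. permissible investments $1,550,000 ≥ $1,525,000 → met
3. agent due-diligence review 46 days ago vs limit 60 → met
4. BSA training 36 days ago vs limit 45 → met
5. transaction monitoring calibration 83 days ago vs limit 90 → met
6. designated compliance officers 2 ≥ 2 → met
7. independent AML audit 511 days ago vs limit 540 → met
8. suspicious-activity review 288 days ago vs limit 365 → met
9. condition 'transmits funds internationally' holds; days since last SAR review 5 ≤ 43 → met
10. regulatory findings open 4 ≤ 4 → met
11. surety bond $275,000 < $350,000 → not met
Not met: 1 of 11

1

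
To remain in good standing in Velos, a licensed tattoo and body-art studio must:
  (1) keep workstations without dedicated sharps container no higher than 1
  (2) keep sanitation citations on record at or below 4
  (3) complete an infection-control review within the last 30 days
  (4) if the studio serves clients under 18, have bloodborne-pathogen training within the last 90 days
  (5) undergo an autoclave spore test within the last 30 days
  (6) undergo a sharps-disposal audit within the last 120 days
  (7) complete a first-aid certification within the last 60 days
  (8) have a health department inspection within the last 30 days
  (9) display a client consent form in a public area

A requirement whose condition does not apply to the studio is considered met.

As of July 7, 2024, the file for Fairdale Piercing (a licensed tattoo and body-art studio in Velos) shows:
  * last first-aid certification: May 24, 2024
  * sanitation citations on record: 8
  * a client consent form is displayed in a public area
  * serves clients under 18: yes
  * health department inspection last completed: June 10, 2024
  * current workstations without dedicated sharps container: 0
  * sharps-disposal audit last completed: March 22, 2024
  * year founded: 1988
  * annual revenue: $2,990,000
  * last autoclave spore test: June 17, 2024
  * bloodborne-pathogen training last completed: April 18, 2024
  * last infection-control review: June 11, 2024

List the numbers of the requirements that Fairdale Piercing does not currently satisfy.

1. workstations without dedicated sharps container 0 ≤ 1 → met
2. sanitation citations on record 8 > 4 → not met
3. infection-control review 26 days ago vs limit 30 → met
4. condition 'serves clients under 18' holds; bloodborne-pathogen training 80 days ago vs limit 90 → met
5. autoclave spore test 20 days ago vs limit 30 → met
6. sharps-disposal audit 107 days ago vs limit 120 → met
7. first-aid certification 44 days ago vs limit 60 → met
8. health department inspection 27 days ago vs limit 30 → met
9. client consent form present → met
Not met: 2

2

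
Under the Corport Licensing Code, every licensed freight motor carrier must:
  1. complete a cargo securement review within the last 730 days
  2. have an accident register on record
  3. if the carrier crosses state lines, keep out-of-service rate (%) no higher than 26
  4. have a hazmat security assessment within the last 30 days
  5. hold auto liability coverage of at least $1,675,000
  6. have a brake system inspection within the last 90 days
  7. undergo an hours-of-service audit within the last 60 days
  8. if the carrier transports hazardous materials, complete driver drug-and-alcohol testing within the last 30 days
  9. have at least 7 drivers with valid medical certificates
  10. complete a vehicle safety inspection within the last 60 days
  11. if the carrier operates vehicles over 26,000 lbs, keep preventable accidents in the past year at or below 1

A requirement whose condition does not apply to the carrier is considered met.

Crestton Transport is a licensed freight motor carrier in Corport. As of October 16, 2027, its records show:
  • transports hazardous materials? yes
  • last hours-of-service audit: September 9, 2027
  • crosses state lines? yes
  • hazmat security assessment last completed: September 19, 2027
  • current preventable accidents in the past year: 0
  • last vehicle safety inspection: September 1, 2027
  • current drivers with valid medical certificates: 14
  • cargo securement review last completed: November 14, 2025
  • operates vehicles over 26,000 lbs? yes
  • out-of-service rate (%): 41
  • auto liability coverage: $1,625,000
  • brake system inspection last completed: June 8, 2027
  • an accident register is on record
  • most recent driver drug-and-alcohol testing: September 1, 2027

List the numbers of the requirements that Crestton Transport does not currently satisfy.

1. cargo securement review 701 days ago vs limit 730 → met
2. accident register present → met
3. condition 'crosses state lines' holds; out-of-service rate (%) 41 > 26 → not met
4. hazmat security assessment 27 days ago vs limit 30 → met
5. auto liability coverage $1,625,000 < $1,675,000 → not met
6. brake system inspection 130 days ago vs limit 90 → not met
7. hours-of-service audit 37 days ago vs limit 60 → met
8. condition 'transports hazardous materials' holds; driver drug-and-alcohol testing 45 days ago vs limit 30 → not met
9. drivers with valid medical certificates 14 ≥ 7 → met
10. vehicle safety inspection 45 days ago vs limit 60 → met
11. condition 'operates vehicles over 26,000 lbs' holds; preventable accidents in the past year 0 ≤ 1 → met
Not met: 3, 5, 6, 8

3, 5, 6, 8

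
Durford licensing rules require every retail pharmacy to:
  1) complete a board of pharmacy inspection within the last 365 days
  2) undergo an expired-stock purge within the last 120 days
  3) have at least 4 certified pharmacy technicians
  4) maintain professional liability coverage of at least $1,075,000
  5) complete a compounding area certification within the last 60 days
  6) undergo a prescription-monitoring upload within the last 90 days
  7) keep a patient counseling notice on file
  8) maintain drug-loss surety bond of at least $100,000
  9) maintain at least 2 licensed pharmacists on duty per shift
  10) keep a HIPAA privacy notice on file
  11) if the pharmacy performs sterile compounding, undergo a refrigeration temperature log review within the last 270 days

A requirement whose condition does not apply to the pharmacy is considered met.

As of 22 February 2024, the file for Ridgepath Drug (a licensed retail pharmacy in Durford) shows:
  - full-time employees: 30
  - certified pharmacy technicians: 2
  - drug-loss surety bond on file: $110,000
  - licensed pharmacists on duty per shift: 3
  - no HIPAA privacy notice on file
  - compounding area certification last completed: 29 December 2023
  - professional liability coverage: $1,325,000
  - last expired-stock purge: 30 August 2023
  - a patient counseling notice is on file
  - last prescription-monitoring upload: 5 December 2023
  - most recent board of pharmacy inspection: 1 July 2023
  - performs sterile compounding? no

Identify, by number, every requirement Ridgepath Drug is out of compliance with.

2, 3, 10

1. board of pharmacy inspection 236 days ago vs limit 365 → met
2. expired-stock purge 176 days ago vs limit 120 → not met
3. certified pharmacy technicians 2 < 4 → not met
4. professional liability coverage $1,325,000 ≥ $1,075,000 → met
5. compounding area certification 55 days ago vs limit 60 → met
6. prescription-monitoring upload 79 days ago vs limit 90 → met
7. patient counseling notice present → met
8. drug-loss surety bond $110,000 ≥ $100,000 → met
9. licensed pharmacists on duty per shift 3 ≥ 2 → met
10. HIPAA privacy notice absent → not met
11. condition 'performs sterile compounding' does not hold → requirement n/a → met
Not met: 2, 3, 10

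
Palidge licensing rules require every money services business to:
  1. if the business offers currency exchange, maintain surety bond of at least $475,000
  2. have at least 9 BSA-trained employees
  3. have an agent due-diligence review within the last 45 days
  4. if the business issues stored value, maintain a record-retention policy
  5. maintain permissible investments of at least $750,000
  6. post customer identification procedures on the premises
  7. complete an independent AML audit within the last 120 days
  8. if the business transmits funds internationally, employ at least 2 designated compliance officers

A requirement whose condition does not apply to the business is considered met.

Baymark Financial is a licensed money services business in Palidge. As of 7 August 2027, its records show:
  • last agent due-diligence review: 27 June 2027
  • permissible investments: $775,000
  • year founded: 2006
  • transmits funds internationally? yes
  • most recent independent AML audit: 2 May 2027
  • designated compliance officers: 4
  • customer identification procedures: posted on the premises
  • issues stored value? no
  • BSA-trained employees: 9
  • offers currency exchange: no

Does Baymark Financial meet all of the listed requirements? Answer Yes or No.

1. condition 'offers currency exchange' does not hold → requirement n/a → met
2. BSA-trained employees 9 ≥ 9 → met
3. agent due-diligence review 41 days ago vs limit 45 → met
4. condition 'issues stored value' does not hold → requirement n/a → met
5. permissible investments $775,000 ≥ $750,000 → met
6. customer identification procedures present → met
7. independent AML audit 97 days ago vs limit 120 → met
8. condition 'transmits funds internationally' holds; designated compliance officers 4 ≥ 2 → met
All met.

Yes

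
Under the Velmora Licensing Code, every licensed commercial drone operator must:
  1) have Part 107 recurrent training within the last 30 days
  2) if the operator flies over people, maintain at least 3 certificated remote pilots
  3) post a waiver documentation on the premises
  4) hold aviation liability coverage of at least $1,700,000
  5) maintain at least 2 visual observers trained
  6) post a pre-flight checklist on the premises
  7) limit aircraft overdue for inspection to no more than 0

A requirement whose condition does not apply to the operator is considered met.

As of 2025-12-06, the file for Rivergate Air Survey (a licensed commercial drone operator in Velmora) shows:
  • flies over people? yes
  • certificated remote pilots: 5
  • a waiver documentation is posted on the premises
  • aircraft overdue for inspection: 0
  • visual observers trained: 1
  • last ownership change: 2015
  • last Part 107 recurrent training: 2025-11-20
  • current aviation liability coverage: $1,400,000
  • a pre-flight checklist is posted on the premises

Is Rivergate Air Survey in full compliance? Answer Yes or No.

No

1. Part 107 recurrent training 16 days ago vs limit 30 → met
2. condition 'flies over people' holds; certificated remote pilots 5 ≥ 3 → met
3. waiver documentation present → met
4. aviation liability coverage $1,400,000 < $1,700,000 → not met
5. visual observers trained 1 < 2 → not met
6. pre-flight checklist present → met
7. aircraft overdue for inspection 0 ≤ 0 → met
Not met: 4, 5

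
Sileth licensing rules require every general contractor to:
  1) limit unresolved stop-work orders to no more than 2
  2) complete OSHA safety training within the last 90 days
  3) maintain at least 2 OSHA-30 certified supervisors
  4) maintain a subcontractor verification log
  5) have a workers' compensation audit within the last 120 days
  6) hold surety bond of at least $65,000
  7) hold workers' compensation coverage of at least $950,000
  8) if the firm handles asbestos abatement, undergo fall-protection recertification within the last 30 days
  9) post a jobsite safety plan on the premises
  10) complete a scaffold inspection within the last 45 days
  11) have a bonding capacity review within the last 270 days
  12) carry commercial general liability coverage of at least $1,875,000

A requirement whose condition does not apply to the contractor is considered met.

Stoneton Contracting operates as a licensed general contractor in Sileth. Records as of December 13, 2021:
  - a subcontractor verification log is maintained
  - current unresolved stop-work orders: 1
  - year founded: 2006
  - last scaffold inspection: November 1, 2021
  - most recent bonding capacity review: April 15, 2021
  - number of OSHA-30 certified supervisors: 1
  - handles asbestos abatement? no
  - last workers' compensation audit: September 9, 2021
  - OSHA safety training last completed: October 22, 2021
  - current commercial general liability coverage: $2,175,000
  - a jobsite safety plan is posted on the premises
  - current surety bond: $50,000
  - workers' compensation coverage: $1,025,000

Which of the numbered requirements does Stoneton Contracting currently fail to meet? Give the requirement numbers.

3, 6

1. unresolved stop-work orders 1 ≤ 2 → met
2. OSHA safety training 52 days ago vs limit 90 → met
3. OSHA-30 certified supervisors 1 < 2 → not met
4. subcontractor verification log present → met
5. workers' compensation audit 95 days ago vs limit 120 → met
6. surety bond $50,000 < $65,000 → not met
7. workers' compensation coverage $1,025,000 ≥ $950,000 → met
8. condition 'handles asbestos abatement' does not hold → requirement n/a → met
9. jobsite safety plan present → met
10. scaffold inspection 42 days ago vs limit 45 → met
11. bonding capacity review 242 days ago vs limit 270 → met
12. commercial general liability coverage $2,175,000 ≥ $1,875,000 → met
Not met: 3, 6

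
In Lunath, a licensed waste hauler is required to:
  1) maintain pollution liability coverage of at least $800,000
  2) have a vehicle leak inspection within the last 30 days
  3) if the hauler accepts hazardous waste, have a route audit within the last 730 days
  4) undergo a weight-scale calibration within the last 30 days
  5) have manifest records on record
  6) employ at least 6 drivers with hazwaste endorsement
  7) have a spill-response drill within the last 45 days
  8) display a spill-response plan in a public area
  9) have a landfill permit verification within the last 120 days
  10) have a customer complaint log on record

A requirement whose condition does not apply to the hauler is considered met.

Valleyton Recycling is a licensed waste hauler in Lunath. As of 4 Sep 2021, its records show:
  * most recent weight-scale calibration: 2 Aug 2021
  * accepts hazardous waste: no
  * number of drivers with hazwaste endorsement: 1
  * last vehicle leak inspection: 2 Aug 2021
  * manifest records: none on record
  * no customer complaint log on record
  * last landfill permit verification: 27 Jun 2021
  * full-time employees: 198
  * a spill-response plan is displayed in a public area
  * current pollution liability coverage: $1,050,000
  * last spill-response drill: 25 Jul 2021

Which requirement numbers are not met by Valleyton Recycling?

1. pollution liability coverage $1,050,000 ≥ $800,000 → met
2. vehicle leak inspection 33 days ago vs limit 30 → not met
3. condition 'accepts hazardous waste' does not hold → requirement n/a → met
4. weight-scale calibration 33 days ago vs limit 30 → not met
5. manifest records absent → not met
6. drivers with hazwaste endorsement 1 < 6 → not met
7. spill-response drill 41 days ago vs limit 45 → met
8. spill-response plan present → met
9. landfill permit verification 69 days ago vs limit 120 → met
10. customer complaint log absent → not met
Not met: 2, 4, 5, 6, 10

2, 4, 5, 6, 10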